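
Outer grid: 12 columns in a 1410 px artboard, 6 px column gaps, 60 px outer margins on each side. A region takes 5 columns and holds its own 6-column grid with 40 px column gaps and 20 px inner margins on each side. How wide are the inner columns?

Subtract both margins: 1410 − 2·60 = 1290 px.
1290 − 11·6 = 1224; ÷12 gives c = 102 px.
5-column span = 5·102 + 4·6 = 534 px.
Inner content = 534 − 2·20 = 494 px.
494 − 5·40 = 294; ÷6 gives d = 49 px.

49 px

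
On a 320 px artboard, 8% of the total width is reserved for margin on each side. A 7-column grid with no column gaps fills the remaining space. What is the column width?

38.4 px

Each margin = 8% of 320 = 25.6 px; content = 320 − 2·25.6 = 268.8 px.
7c = 268.8 → c = 38.4 px.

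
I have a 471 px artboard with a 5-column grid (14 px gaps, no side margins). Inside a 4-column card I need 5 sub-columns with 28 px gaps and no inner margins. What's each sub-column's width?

52.4 px

471 − 4·14 = 415; ÷5 gives c = 83 px.
4-column span = 4·83 + 3·14 = 374 px.
Subtracting 4 gaps of 28 leaves 262 for 5 columns, so d = 52.4 px.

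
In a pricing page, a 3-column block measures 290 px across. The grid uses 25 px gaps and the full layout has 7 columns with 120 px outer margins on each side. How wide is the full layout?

290 − 2·25 = 240; ÷3 gives c = 80 px.
Total width: 2·120 + 7·80 + 6·25 = 950 px.

950 px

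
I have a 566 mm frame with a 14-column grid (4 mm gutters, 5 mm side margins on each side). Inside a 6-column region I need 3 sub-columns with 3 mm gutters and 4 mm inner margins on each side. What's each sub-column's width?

74 mm

Inside the margins: 566 − 10 = 556 mm.
14c + 13·4 = 556 → 14c = 504 → c = 36 mm.
6 columns plus 5 gutters: 216 + 20 = 236 mm.
Inner content = 236 − 2·4 = 228 mm.
Subtracting 2 gutters of 3 leaves 222 for 3 columns, so d = 74 mm.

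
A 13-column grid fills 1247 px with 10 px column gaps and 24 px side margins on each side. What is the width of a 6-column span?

Subtract both margins: 1247 − 2·24 = 1199 px.
13 columns + 12 column gaps: 13c + 12·10 = 1199.
13c = 1199 − 120 = 1079, so c = 83 px.
6-column span = 6·83 + 5·10 = 548 px.

548 px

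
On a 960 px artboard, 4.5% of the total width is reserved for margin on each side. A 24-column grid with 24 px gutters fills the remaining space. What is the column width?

13.4 px

Each margin = 4.5% of 960 = 43.2 px; content = 960 − 2·43.2 = 873.6 px.
24c + 23·24 = 873.6 → 24c = 321.6 → c = 13.4 px.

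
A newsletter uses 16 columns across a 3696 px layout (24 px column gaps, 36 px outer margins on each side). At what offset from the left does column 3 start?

492 px

Content = 3696 − 2·36 = 3624 px.
Subtracting 15 column gaps of 24 leaves 3264 for 16 columns, so c = 204 px.
Each column+gutter stride is 228 px; 2 of them past the 36 px margin is 36 + 456 = 492 px.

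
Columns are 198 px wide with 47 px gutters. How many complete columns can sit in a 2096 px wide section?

8 columns

8 columns: 8·198 + 7·47 = 1913 px ≤ 2096.
9 columns: 2158 px > 2096. So 8.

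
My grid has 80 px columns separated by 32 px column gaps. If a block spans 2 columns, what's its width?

2-column span = 2·80 + 1·32 = 192 px.

192 px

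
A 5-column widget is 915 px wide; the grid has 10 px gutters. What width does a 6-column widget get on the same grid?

915 − 4·10 = 875; ÷5 gives c = 175 px.
Span of 6: 6·175 + 5·10 = 1050 + 50 = 1100 px.

1100 px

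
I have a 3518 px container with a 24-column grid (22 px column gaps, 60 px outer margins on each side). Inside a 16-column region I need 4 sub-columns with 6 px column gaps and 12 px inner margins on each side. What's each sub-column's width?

Take off 120 px of margins, leaving 3398 px.
24c + 23·22 = 3398 → 24c = 2892 → c = 120.5 px.
16-column span = 16·120.5 + 15·22 = 2258 px.
Inner content = 2258 − 2·12 = 2234 px.
4d + 3·6 = 2234 → 4d = 2216 → d = 554 px.

554 px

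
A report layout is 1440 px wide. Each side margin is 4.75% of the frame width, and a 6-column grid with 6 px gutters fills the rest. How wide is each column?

212.2 px

Margins: 4.75% × 1440 = 68.4 px each, so content = 1440 − 136.8 = 1303.2 px.
1303.2 − 5·6 = 1273.2; ÷6 gives c = 212.2 px.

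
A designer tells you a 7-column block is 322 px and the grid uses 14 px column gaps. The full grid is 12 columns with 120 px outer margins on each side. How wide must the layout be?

7c + 6·14 = 322 → 7c = 238 → c = 34 px.
Total width: 2·120 + 12·34 + 11·14 = 802 px.

802 px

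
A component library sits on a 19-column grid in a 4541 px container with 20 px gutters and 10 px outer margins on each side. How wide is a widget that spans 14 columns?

3326 px

Inside the margins: 4541 − 20 = 4521 px.
19 columns + 18 gutters: 19c + 18·20 = 4521.
19c = 4521 − 360 = 4161, so c = 219 px.
14-column span = 14·219 + 13·20 = 3326 px.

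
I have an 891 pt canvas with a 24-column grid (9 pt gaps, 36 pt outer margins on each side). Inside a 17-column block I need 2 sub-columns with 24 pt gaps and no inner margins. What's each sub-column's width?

Take off 72 pt of margins, leaving 819 pt.
24c + 23·9 = 819 → 24c = 612 → c = 25.5 pt.
17 columns plus 16 gaps: 433.5 + 144 = 577.5 pt.
Subtracting 1 gap of 24 leaves 553.5 for 2 columns, so d = 276.75 pt.

276.75 pt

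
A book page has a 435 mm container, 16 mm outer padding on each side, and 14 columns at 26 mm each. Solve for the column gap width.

Take off 32 mm of margins, leaving 403 mm.
Columns use 364 mm, leaving 39 mm across 13 column gaps = 3 mm each.

3 mm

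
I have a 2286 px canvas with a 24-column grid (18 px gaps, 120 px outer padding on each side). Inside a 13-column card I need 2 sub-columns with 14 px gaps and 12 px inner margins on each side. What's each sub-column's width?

531 px

Inside the margins: 2286 − 240 = 2046 px.
24 columns + 23 gaps: 24c + 23·18 = 2046.
24c = 2046 − 414 = 1632, so c = 68 px.
Span of 13: 13·68 + 12·18 = 884 + 216 = 1100 px.
Inner content = 1100 − 2·12 = 1076 px.
2 columns + 1 gap: 2d + 1·14 = 1076.
2d = 1076 − 14 = 1062, so d = 531 px.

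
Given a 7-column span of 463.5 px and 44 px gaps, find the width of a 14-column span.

463.5 − 6·44 = 199.5; ÷7 gives c = 28.5 px.
14-column span = 14·28.5 + 13·44 = 971 px.

971 px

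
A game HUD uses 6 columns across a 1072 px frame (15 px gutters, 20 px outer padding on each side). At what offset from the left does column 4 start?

Content = 1072 − 2·20 = 1032 px.
6 columns + 5 gutters: 6c + 5·15 = 1032.
6c = 1032 − 75 = 957, so c = 159.5 px.
Each column+gutter stride is 174.5 px; 3 of them past the 20 px margin is 20 + 523.5 = 543.5 px.

543.5 px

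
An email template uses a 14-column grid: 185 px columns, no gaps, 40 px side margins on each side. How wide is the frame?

2670 px

Summing: 80 + 2590 = 2670 px.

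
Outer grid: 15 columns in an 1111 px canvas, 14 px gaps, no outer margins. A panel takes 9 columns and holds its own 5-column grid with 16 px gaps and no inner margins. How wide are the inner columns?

1111 − 14·14 = 915; ÷15 gives c = 61 px.
Span of 9: 9·61 + 8·14 = 549 + 112 = 661 px.
661 − 4·16 = 597; ÷5 gives d = 119.4 px.

119.4 px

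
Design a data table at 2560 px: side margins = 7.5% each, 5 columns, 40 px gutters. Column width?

403.2 px

2560 × (1 − 2·7.5%) = 2560 × 85% = 2176 px for the columns.
5 columns + 4 gutters: 5c + 4·40 = 2176.
5c = 2176 − 160 = 2016, so c = 403.2 px.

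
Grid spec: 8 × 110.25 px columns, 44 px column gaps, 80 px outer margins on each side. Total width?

Layout = 2·80 + 8·110.25 + 7·44 = 160 + 882 + 308 = 1350 px.

1350 px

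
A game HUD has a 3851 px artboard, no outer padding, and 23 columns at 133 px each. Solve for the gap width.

36 px

Columns use 3059 px, leaving 792 px across 22 gaps = 36 px each.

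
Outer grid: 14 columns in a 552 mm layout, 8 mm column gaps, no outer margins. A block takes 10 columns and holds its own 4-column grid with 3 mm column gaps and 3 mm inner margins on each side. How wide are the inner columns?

14 columns + 13 column gaps: 14c + 13·8 = 552.
14c = 552 − 104 = 448, so c = 32 mm.
10 columns plus 9 column gaps: 320 + 72 = 392 mm.
Inner content = 392 − 2·3 = 386 mm.
386 − 3·3 = 377; ÷4 gives d = 94.25 mm.

94.25 mm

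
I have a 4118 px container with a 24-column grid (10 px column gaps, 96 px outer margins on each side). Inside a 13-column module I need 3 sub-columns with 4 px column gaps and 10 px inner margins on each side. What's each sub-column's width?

698 px

Take off 192 px of margins, leaving 3926 px.
3926 − 23·10 = 3696; ÷24 gives c = 154 px.
13-column span = 13·154 + 12·10 = 2122 px.
Inner content = 2122 − 2·10 = 2102 px.
3 columns + 2 column gaps: 3d + 2·4 = 2102.
3d = 2102 − 8 = 2094, so d = 698 px.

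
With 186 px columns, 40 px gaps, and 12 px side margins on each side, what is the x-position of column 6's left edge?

Column 6 starts at margin + 5·(column + gutter) = 12 + 5·226 = 1142 px.

1142 px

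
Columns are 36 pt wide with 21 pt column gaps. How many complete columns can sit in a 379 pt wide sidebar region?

7 columns: 7·36 + 6·21 = 378 pt ≤ 379.
8 columns: 435 pt > 379. So 7.

7 columns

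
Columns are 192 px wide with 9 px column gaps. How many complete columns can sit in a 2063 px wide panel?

10 columns

10 columns: 10·192 + 9·9 = 2001 px ≤ 2063.
11 columns: 2202 px > 2063. So 10.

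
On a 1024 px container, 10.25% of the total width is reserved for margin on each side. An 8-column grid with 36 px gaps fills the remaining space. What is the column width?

Margins: 10.25% × 1024 = 104.96 px each, so content = 1024 − 209.92 = 814.08 px.
Subtracting 7 gaps of 36 leaves 562.08 for 8 columns, so c = 70.26 px.

70.26 px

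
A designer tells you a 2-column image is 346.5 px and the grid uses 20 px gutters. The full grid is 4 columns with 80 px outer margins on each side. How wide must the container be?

873 px

2c + 1·20 = 346.5 → 2c = 326.5 → c = 163.25 px.
Container = 2·80 + 4·163.25 + 3·20 = 160 + 653 + 60 = 873 px.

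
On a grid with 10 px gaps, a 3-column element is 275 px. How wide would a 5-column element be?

465 px

3c + 2·10 = 275 → 3c = 255 → c = 85 px.
Span of 5: 5·85 + 4·10 = 425 + 40 = 465 px.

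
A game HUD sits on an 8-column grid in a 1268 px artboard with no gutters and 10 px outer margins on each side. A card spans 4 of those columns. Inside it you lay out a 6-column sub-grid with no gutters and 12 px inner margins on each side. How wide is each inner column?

Outer content = 1268 − 2·10 = 1248 px.
8c = 1248 → c = 156 px.
4-column span = 4·156 = 624 px.
Inner content = 624 − 2·12 = 600 px.
600 / 6 = 100 px per column.

100 px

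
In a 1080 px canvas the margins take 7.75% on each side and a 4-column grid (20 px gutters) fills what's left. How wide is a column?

Each margin = 7.75% of 1080 = 83.7 px; content = 1080 − 2·83.7 = 912.6 px.
4 columns + 3 gutters: 4c + 3·20 = 912.6.
4c = 912.6 − 60 = 852.6, so c = 213.15 px.

213.15 px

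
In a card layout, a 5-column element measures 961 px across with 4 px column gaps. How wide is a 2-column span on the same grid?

382 px

5 columns + 4 column gaps: 5c + 4·4 = 961.
5c = 961 − 16 = 945, so c = 189 px.
2-column span = 2·189 + 1·4 = 382 px.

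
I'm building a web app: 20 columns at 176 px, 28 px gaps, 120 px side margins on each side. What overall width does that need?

Adding margins, columns and gutters: 240 + 3520 + 532 = 4292 px.

4292 px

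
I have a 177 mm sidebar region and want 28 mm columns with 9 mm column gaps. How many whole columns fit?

5 columns

5 columns: 5·28 + 4·9 = 176 mm ≤ 177.
6 columns: 213 mm > 177. So 5.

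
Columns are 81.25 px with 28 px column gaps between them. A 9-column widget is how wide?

955.25 px

Span of 9: 9·81.25 + 8·28 = 731.25 + 224 = 955.25 px.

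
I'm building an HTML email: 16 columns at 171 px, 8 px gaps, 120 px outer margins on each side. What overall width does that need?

Adding margins, columns and gutters: 240 + 2736 + 120 = 3096 px.

3096 px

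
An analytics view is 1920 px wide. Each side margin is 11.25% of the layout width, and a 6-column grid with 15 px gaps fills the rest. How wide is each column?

235.5 px

Margins: 11.25% × 1920 = 216 px each, so content = 1920 − 432 = 1488 px.
6c + 5·15 = 1488 → 6c = 1413 → c = 235.5 px.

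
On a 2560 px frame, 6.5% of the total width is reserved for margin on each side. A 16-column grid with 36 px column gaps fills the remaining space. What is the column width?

105.45 px

Each margin = 6.5% of 2560 = 166.4 px; content = 2560 − 2·166.4 = 2227.2 px.
2227.2 − 15·36 = 1687.2; ÷16 gives c = 105.45 px.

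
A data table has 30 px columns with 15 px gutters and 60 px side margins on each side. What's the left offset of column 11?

Each column+gutter stride is 45 px; 10 of them past the 60 px margin is 60 + 450 = 510 px.

510 px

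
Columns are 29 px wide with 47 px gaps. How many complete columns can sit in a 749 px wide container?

10 columns

k columns need k·29 + (k−1)·47 = k·76 − 47.
k·76 − 47 ≤ 749 → k ≤ 796 / 76 ≈ 10.47, so k = 10.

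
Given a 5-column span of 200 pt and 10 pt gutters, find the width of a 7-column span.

284 pt

5 columns + 4 gutters: 5c + 4·10 = 200.
5c = 200 − 40 = 160, so c = 32 pt.
Span of 7: 7·32 + 6·10 = 224 + 60 = 284 pt.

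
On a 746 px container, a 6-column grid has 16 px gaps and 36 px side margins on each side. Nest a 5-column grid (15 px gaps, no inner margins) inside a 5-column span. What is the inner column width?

Outer content = 746 − 2·36 = 674 px.
Subtracting 5 gaps of 16 leaves 594 for 6 columns, so c = 99 px.
5 columns plus 4 gaps: 495 + 64 = 559 px.
Subtracting 4 gaps of 15 leaves 499 for 5 columns, so d = 99.8 px.

99.8 px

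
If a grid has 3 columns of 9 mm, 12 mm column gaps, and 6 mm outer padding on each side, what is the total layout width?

Adding margins, columns and gutters: 12 + 27 + 24 = 63 mm.

63 mm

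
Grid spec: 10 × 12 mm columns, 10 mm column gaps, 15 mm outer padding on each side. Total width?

240 mm

Total width: 2·15 + 10·12 + 9·10 = 240 mm.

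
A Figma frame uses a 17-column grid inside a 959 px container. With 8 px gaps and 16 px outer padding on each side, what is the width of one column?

47 px

Content width = 959 − 2·16 = 927 px.
Subtracting 16 gaps of 8 leaves 799 for 17 columns, so c = 47 px.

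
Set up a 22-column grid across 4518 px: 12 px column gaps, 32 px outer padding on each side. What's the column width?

191 px

Subtract both margins: 4518 − 2·32 = 4454 px.
4454 − 21·12 = 4202; ÷22 gives c = 191 px.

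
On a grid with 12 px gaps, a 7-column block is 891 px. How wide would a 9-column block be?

891 − 6·12 = 819; ÷7 gives c = 117 px.
9 columns plus 8 gaps: 1053 + 96 = 1149 px.

1149 px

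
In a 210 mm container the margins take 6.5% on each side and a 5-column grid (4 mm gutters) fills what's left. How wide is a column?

33.34 mm

Each margin = 6.5% of 210 = 13.65 mm; content = 210 − 2·13.65 = 182.7 mm.
5c + 4·4 = 182.7 → 5c = 166.7 → c = 33.34 mm.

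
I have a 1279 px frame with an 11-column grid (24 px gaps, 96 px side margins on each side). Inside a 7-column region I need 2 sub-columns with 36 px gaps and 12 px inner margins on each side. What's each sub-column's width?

Inside the margins: 1279 − 192 = 1087 px.
11 columns + 10 gaps: 11c + 10·24 = 1087.
11c = 1087 − 240 = 847, so c = 77 px.
7-column span = 7·77 + 6·24 = 683 px.
Inner content = 683 − 2·12 = 659 px.
2 columns + 1 gap: 2d + 1·36 = 659.
2d = 659 − 36 = 623, so d = 311.5 px.

311.5 px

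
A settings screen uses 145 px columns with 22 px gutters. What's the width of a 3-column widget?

479 px

3-column span = 3·145 + 2·22 = 479 px.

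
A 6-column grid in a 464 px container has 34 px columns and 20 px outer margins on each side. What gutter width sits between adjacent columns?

44 px

Subtract both margins: 464 − 2·20 = 424 px.
6 columns take 6·34 = 204 px; remaining 220 splits into 5 gutters.
g = 220 / 5 = 44 px.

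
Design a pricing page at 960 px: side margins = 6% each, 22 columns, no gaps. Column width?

Margins: 6% × 960 = 57.6 px each, so content = 960 − 115.2 = 844.8 px.
844.8 / 22 = 38.4 px per column.

38.4 px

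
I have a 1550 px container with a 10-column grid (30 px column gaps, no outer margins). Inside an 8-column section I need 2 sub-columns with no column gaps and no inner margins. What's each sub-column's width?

617 px

10 columns + 9 column gaps: 10c + 9·30 = 1550.
10c = 1550 − 270 = 1280, so c = 128 px.
8-column span = 8·128 + 7·30 = 1234 px.
1234 / 2 = 617 px per column.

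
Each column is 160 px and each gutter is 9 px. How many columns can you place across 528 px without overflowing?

3 columns: 3·160 + 2·9 = 498 px ≤ 528.
4 columns: 667 px > 528. So 3.

3 columns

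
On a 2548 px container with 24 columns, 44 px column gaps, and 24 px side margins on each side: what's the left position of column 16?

Content = 2548 − 2·24 = 2500 px.
24c + 23·44 = 2500 → 24c = 1488 → c = 62 px.
Column 16 starts at margin + 15·(column + gutter) = 24 + 15·106 = 1614 px.

1614 px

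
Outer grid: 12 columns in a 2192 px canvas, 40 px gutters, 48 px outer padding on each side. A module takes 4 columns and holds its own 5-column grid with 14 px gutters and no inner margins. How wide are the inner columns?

123.2 px

Subtract both margins: 2192 − 2·48 = 2096 px.
12c + 11·40 = 2096 → 12c = 1656 → c = 138 px.
Span of 4: 4·138 + 3·40 = 552 + 120 = 672 px.
Subtracting 4 gutters of 14 leaves 616 for 5 columns, so d = 123.2 px.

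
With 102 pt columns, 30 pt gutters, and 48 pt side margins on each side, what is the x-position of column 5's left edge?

Each column+gutter stride is 132 pt; 4 of them past the 48 pt margin is 48 + 528 = 576 pt.

576 pt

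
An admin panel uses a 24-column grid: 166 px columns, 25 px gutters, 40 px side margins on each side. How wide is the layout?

Total width: 2·40 + 24·166 + 23·25 = 4639 px.

4639 px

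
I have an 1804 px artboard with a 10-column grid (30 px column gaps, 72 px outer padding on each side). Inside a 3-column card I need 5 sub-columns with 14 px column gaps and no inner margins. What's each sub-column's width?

84.2 px

Outer content = 1804 − 2·72 = 1660 px.
10 columns + 9 column gaps: 10c + 9·30 = 1660.
10c = 1660 − 270 = 1390, so c = 139 px.
3 columns plus 2 column gaps: 417 + 60 = 477 px.
Subtracting 4 column gaps of 14 leaves 421 for 5 columns, so d = 84.2 px.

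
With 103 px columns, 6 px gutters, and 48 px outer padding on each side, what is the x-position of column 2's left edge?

Each column+gutter stride is 109 px; 1 of them past the 48 px margin is 48 + 109 = 157 px.

157 px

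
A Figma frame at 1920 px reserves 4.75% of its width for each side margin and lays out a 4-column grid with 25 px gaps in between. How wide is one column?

415.65 px

Margins: 4.75% × 1920 = 91.2 px each, so content = 1920 − 182.4 = 1737.6 px.
Subtracting 3 gaps of 25 leaves 1662.6 for 4 columns, so c = 415.65 px.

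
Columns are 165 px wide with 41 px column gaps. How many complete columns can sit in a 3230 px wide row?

Each extra column adds 165 + 41 = 206 px.
(3230 + 41) / 206 = 15.88, so 15 columns fit.

15 columns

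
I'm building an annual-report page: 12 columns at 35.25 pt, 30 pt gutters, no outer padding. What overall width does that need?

753 pt

Summing: 423 + 330 = 753 pt.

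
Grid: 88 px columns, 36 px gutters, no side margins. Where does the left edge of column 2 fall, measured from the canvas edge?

124 px

No margin, so column 2 starts at 1·(column + gutter) = 1·124 = 124 px.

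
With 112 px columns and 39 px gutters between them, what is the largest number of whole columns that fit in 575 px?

4 columns

Each extra column adds 112 + 39 = 151 px.
(575 + 39) / 151 = 4.07, so 4 columns fit.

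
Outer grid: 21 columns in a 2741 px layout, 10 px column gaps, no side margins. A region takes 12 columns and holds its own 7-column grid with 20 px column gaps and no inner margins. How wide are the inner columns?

206 px

2741 − 20·10 = 2541; ÷21 gives c = 121 px.
Span of 12: 12·121 + 11·10 = 1452 + 110 = 1562 px.
7d + 6·20 = 1562 → 7d = 1442 → d = 206 px.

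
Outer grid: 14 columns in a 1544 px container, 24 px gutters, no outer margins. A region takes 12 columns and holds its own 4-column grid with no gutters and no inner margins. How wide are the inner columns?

1544 − 13·24 = 1232; ÷14 gives c = 88 px.
Span of 12: 12·88 + 11·24 = 1056 + 264 = 1320 px.
1320 / 4 = 330 px per column.

330 px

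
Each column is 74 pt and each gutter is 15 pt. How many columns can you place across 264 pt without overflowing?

3 columns: 3·74 + 2·15 = 252 pt ≤ 264.
4 columns: 341 pt > 264. So 3.

3 columns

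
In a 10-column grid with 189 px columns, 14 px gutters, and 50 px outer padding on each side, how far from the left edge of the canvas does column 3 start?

Column 3 starts at margin + 2·(column + gutter) = 50 + 2·203 = 456 px.

456 px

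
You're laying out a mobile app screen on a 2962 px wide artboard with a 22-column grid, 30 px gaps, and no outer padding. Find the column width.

106 px

22 columns + 21 gaps: 22c + 21·30 = 2962.
22c = 2962 − 630 = 2332, so c = 106 px.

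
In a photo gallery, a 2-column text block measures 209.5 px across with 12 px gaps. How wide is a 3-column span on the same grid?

320.25 px

209.5 − 1·12 = 197.5; ÷2 gives c = 98.75 px.
3-column span = 3·98.75 + 2·12 = 320.25 px.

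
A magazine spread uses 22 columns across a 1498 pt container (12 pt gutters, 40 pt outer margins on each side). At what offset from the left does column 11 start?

Subtract both margins: 1498 − 2·40 = 1418 pt.
1418 − 21·12 = 1166; ÷22 gives c = 53 pt.
Before column 11: the margin + 10 columns + 10 gutters.
Offset = 40 + 10·(53 + 12) = 40 + 650 = 690 pt.

690 pt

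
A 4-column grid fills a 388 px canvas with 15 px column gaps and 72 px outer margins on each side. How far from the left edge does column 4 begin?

266.25 px

Take off 144 px of margins, leaving 244 px.
4c + 3·15 = 244 → 4c = 199 → c = 49.75 px.
Each column+gutter stride is 64.75 px; 3 of them past the 72 px margin is 72 + 194.25 = 266.25 px.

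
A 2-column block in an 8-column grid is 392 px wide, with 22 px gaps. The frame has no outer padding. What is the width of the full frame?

1634 px

2c + 1·22 = 392 → 2c = 370 → c = 185 px.
Frame = 8·185 + 7·22 = 1480 + 154 = 1634 px.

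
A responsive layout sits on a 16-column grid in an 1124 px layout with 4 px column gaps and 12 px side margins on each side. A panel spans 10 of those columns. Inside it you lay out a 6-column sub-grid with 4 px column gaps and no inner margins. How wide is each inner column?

111 px

Take off 24 px of margins, leaving 1100 px.
16c + 15·4 = 1100 → 16c = 1040 → c = 65 px.
10 columns plus 9 column gaps: 650 + 36 = 686 px.
686 − 5·4 = 666; ÷6 gives d = 111 px.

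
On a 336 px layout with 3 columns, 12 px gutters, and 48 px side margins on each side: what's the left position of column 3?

Content = 336 − 2·48 = 240 px.
Subtracting 2 gutters of 12 leaves 216 for 3 columns, so c = 72 px.
Column 3 starts at margin + 2·(column + gutter) = 48 + 2·84 = 216 px.

216 px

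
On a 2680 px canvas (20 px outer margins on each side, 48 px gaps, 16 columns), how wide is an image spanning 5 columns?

792 px

Subtract both margins: 2680 − 2·20 = 2640 px.
2640 − 15·48 = 1920; ÷16 gives c = 120 px.
5 columns plus 4 gaps: 600 + 192 = 792 px.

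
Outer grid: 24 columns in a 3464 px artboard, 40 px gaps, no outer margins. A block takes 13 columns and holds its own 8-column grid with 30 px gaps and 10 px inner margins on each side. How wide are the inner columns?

203.5 px

24 columns + 23 gaps: 24c + 23·40 = 3464.
24c = 3464 − 920 = 2544, so c = 106 px.
Span of 13: 13·106 + 12·40 = 1378 + 480 = 1858 px.
Inner content = 1858 − 2·10 = 1838 px.
8d + 7·30 = 1838 → 8d = 1628 → d = 203.5 px.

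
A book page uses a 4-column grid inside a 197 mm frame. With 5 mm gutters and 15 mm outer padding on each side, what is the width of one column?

38 mm

Take off 30 mm of margins, leaving 167 mm.
4c + 3·5 = 167 → 4c = 152 → c = 38 mm.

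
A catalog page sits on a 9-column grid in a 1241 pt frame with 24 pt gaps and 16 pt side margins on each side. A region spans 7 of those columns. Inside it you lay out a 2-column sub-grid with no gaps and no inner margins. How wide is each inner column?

Inside the margins: 1241 − 32 = 1209 pt.
Subtracting 8 gaps of 24 leaves 1017 for 9 columns, so c = 113 pt.
Span of 7: 7·113 + 6·24 = 791 + 144 = 935 pt.
With no gaps, each column is 935/2 = 467.5 pt.

467.5 pt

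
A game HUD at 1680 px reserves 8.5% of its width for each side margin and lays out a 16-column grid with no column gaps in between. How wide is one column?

87.15 px

Margins: 8.5% × 1680 = 142.8 px each, so content = 1680 − 285.6 = 1394.4 px.
1394.4 / 16 = 87.15 px per column.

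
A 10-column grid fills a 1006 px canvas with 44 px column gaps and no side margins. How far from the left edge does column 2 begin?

10 columns + 9 column gaps: 10c + 9·44 = 1006.
10c = 1006 − 396 = 610, so c = 61 px.
No margin, so column 2 starts at 1·(column + gutter) = 1·105 = 105 px.

105 px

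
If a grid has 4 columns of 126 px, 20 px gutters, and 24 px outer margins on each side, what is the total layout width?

Layout = 2·24 + 4·126 + 3·20 = 48 + 504 + 60 = 612 px.

612 px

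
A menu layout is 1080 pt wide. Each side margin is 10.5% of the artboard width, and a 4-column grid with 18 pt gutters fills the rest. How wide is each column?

199.8 pt

1080 × (1 − 2·10.5%) = 1080 × 79% = 853.2 pt for the columns.
4 columns + 3 gutters: 4c + 3·18 = 853.2.
4c = 853.2 − 54 = 799.2, so c = 199.8 pt.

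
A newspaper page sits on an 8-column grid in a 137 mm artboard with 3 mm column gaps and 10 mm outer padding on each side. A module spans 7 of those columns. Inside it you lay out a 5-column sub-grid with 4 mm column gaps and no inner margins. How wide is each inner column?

Outer content = 137 − 2·10 = 117 mm.
8c + 7·3 = 117 → 8c = 96 → c = 12 mm.
7 columns plus 6 column gaps: 84 + 18 = 102 mm.
5 columns + 4 column gaps: 5d + 4·4 = 102.
5d = 102 − 16 = 86, so d = 17.2 mm.

17.2 mm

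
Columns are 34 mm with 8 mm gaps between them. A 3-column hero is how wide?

118 mm

Span of 3: 3·34 + 2·8 = 102 + 16 = 118 mm.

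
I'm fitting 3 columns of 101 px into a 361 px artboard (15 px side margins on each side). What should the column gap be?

Content width = 361 − 2·15 = 331 px.
3 columns take 3·101 = 303 px; remaining 28 splits into 2 column gaps.
g = 28 / 2 = 14 px.

14 px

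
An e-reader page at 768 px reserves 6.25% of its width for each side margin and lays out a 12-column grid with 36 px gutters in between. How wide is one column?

Margins: 6.25% × 768 = 48 px each, so content = 768 − 96 = 672 px.
12c + 11·36 = 672 → 12c = 276 → c = 23 px.

23 px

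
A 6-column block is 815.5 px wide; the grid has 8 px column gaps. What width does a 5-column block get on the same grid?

678.25 px

6 columns + 5 column gaps: 6c + 5·8 = 815.5.
6c = 815.5 − 40 = 775.5, so c = 129.25 px.
Span of 5: 5·129.25 + 4·8 = 646.25 + 32 = 678.25 px.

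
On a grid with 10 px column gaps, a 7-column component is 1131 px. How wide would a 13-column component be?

7c + 6·10 = 1131 → 7c = 1071 → c = 153 px.
Span of 13: 13·153 + 12·10 = 1989 + 120 = 2109 px.

2109 px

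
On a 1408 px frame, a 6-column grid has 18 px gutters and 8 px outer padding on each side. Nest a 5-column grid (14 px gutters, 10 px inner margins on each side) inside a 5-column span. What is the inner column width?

Inside the margins: 1408 − 16 = 1392 px.
6 columns + 5 gutters: 6c + 5·18 = 1392.
6c = 1392 − 90 = 1302, so c = 217 px.
5 columns plus 4 gutters: 1085 + 72 = 1157 px.
Inner content = 1157 − 2·10 = 1137 px.
5d + 4·14 = 1137 → 5d = 1081 → d = 216.2 px.

216.2 px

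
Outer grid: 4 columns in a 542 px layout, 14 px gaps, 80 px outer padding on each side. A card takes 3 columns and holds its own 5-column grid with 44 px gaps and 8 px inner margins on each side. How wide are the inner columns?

Inside the margins: 542 − 160 = 382 px.
Subtracting 3 gaps of 14 leaves 340 for 4 columns, so c = 85 px.
Span of 3: 3·85 + 2·14 = 255 + 28 = 283 px.
Inner content = 283 − 2·8 = 267 px.
Subtracting 4 gaps of 44 leaves 91 for 5 columns, so d = 18.2 px.

18.2 px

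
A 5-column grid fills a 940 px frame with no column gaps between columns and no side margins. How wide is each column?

188 px

With no column gaps, each column is 940/5 = 188 px.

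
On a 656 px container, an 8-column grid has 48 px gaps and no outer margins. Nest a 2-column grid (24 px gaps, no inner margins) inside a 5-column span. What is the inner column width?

8 columns + 7 gaps: 8c + 7·48 = 656.
8c = 656 − 336 = 320, so c = 40 px.
5-column span = 5·40 + 4·48 = 392 px.
392 − 1·24 = 368; ÷2 gives d = 184 px.

184 px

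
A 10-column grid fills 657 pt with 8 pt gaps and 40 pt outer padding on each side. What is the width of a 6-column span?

Subtract both margins: 657 − 2·40 = 577 pt.
10 columns + 9 gaps: 10c + 9·8 = 577.
10c = 577 − 72 = 505, so c = 50.5 pt.
6 columns plus 5 gaps: 303 + 40 = 343 pt.

343 pt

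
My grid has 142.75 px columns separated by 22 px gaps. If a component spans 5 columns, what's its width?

801.75 px

5 columns plus 4 gaps: 713.75 + 88 = 801.75 px.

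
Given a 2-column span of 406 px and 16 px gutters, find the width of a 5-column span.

Subtracting 1 gutter of 16 leaves 390 for 2 columns, so c = 195 px.
5-column span = 5·195 + 4·16 = 1039 px.

1039 px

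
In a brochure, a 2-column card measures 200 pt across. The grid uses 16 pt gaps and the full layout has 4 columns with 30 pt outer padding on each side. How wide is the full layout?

476 pt

2 columns + 1 gap: 2c + 1·16 = 200.
2c = 200 − 16 = 184, so c = 92 pt.
Adding margins, columns and gutters: 60 + 368 + 48 = 476 pt.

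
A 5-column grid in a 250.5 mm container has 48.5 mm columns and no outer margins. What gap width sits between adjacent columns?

5·48.5 + 4g = 250.5 → 4g = 8 → g = 2 mm.

2 mm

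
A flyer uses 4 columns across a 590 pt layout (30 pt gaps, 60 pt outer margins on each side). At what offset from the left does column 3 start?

Content = 590 − 2·60 = 470 pt.
470 − 3·30 = 380; ÷4 gives c = 95 pt.
Column 3 starts at margin + 2·(column + gutter) = 60 + 2·125 = 310 pt.

310 pt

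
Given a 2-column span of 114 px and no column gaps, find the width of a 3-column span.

114 / 2 = 57 px per column.
3-column span = 3·57 = 171 px.

171 px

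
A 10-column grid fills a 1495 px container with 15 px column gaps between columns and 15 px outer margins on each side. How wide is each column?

Content width = 1495 − 2·15 = 1465 px.
10 columns + 9 column gaps: 10c + 9·15 = 1465.
10c = 1465 − 135 = 1330, so c = 133 px.

133 px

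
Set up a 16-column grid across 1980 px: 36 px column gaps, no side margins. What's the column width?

90 px

Subtracting 15 column gaps of 36 leaves 1440 for 16 columns, so c = 90 px.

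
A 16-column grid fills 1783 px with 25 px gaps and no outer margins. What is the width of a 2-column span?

201 px

1783 − 15·25 = 1408; ÷16 gives c = 88 px.
2 columns plus 1 gap: 176 + 25 = 201 px.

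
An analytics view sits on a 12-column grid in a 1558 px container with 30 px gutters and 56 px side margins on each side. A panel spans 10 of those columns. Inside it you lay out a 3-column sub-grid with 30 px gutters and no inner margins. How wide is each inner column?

380 px

Outer content = 1558 − 2·56 = 1446 px.
Subtracting 11 gutters of 30 leaves 1116 for 12 columns, so c = 93 px.
Span of 10: 10·93 + 9·30 = 930 + 270 = 1200 px.
3d + 2·30 = 1200 → 3d = 1140 → d = 380 px.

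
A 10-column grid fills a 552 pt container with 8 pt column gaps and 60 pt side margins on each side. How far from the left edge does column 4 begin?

Content = 552 − 2·60 = 432 pt.
10c + 9·8 = 432 → 10c = 360 → c = 36 pt.
Each column+gutter stride is 44 pt; 3 of them past the 60 pt margin is 60 + 132 = 192 pt.

192 pt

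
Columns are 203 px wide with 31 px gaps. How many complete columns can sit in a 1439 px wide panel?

k columns need k·203 + (k−1)·31 = k·234 − 31.
k·234 − 31 ≤ 1439 → k ≤ 1470 / 234 ≈ 6.28, so k = 6.

6 columns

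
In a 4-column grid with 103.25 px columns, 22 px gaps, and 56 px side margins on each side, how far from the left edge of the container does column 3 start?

Before column 3: the margin + 2 columns + 2 gaps.
Offset = 56 + 2·(103.25 + 22) = 56 + 250.5 = 306.5 px.

306.5 px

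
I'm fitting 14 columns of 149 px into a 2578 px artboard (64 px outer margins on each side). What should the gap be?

Inside the margins: 2578 − 128 = 2450 px.
Columns use 2086 px, leaving 364 px across 13 gaps = 28 px each.

28 px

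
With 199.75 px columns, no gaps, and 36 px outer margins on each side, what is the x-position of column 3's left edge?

Column 3 starts at margin + 2·(column + gutter) = 36 + 2·199.75 = 435.5 px.

435.5 px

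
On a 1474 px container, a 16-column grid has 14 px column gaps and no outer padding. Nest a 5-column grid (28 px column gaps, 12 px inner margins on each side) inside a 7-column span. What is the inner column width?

Subtracting 15 column gaps of 14 leaves 1264 for 16 columns, so c = 79 px.
7-column span = 7·79 + 6·14 = 637 px.
Inner content = 637 − 2·12 = 613 px.
5d + 4·28 = 613 → 5d = 501 → d = 100.2 px.

100.2 px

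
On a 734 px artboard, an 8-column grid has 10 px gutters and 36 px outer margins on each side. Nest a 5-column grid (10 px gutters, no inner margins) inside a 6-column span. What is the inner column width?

90.8 px

Outer content = 734 − 2·36 = 662 px.
8c + 7·10 = 662 → 8c = 592 → c = 74 px.
6 columns plus 5 gutters: 444 + 50 = 494 px.
5d + 4·10 = 494 → 5d = 454 → d = 90.8 px.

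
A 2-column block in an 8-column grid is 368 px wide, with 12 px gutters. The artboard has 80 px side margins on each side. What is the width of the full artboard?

368 − 1·12 = 356; ÷2 gives c = 178 px.
Total width: 2·80 + 8·178 + 7·12 = 1668 px.

1668 px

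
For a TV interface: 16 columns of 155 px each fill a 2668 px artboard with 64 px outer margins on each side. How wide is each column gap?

4 px

Take off 128 px of margins, leaving 2540 px.
Columns use 2480 px, leaving 60 px across 15 column gaps = 4 px each.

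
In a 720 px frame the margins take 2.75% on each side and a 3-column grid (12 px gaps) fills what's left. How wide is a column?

Each margin = 2.75% of 720 = 19.8 px; content = 720 − 2·19.8 = 680.4 px.
Subtracting 2 gaps of 12 leaves 656.4 for 3 columns, so c = 218.8 px.

218.8 px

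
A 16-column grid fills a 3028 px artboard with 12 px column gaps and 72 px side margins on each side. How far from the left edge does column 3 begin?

434 px

Take off 144 px of margins, leaving 2884 px.
16c + 15·12 = 2884 → 16c = 2704 → c = 169 px.
Column 3 starts at margin + 2·(column + gutter) = 72 + 2·181 = 434 px.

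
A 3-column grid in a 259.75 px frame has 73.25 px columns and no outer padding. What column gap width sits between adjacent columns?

3·73.25 + 2g = 259.75 → 2g = 40 → g = 20 px.

20 px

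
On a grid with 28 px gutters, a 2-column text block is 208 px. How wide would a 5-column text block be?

2c + 1·28 = 208 → 2c = 180 → c = 90 px.
5 columns plus 4 gutters: 450 + 112 = 562 px.

562 px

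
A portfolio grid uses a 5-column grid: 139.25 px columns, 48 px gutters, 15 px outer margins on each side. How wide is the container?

Adding margins, columns and gutters: 30 + 696.25 + 192 = 918.25 px.

918.25 px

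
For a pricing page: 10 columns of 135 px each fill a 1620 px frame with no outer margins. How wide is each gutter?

10 columns take 10·135 = 1350 px; remaining 270 splits into 9 gutters.
g = 270 / 9 = 30 px.

30 px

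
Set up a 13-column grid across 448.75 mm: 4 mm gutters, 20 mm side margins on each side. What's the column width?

Inside the margins: 448.75 − 40 = 408.75 mm.
408.75 − 12·4 = 360.75; ÷13 gives c = 27.75 mm.

27.75 mm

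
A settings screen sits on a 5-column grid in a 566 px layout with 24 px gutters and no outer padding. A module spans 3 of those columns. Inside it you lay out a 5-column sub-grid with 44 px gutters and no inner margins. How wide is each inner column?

5 columns + 4 gutters: 5c + 4·24 = 566.
5c = 566 − 96 = 470, so c = 94 px.
Span of 3: 3·94 + 2·24 = 282 + 48 = 330 px.
Subtracting 4 gutters of 44 leaves 154 for 5 columns, so d = 30.8 px.

30.8 px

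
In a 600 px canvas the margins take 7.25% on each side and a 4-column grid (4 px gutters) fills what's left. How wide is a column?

600 × (1 − 2·7.25%) = 600 × 85.5% = 513 px for the columns.
4c + 3·4 = 513 → 4c = 501 → c = 125.25 px.

125.25 px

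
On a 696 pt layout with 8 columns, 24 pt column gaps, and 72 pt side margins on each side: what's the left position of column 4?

288 pt

Subtract both margins: 696 − 2·72 = 552 pt.
8 columns + 7 column gaps: 8c + 7·24 = 552.
8c = 552 − 168 = 384, so c = 48 pt.
Column 4 starts at margin + 3·(column + gutter) = 72 + 3·72 = 288 pt.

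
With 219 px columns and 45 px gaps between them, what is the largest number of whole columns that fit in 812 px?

Each extra column adds 219 + 45 = 264 px.
(812 + 45) / 264 = 3.25, so 3 columns fit.

3 columns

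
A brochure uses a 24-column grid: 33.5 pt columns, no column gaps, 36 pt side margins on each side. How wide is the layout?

876 pt

Layout = 2·36 + 24·33.5 = 72 + 804 = 876 pt.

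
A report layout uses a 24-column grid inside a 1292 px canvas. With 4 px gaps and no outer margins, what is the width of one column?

Subtracting 23 gaps of 4 leaves 1200 for 24 columns, so c = 50 px.

50 px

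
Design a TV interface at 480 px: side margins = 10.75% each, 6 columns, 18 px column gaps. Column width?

Each margin = 10.75% of 480 = 51.6 px; content = 480 − 2·51.6 = 376.8 px.
376.8 − 5·18 = 286.8; ÷6 gives c = 47.8 px.

47.8 px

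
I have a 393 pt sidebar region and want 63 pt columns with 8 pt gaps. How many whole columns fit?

5 columns

k columns need k·63 + (k−1)·8 = k·71 − 8.
k·71 − 8 ≤ 393 → k ≤ 401 / 71 ≈ 5.65, so k = 5.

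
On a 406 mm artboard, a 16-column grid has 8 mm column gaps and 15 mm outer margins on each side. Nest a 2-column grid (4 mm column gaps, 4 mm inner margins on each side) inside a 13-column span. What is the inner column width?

146 mm

Outer content = 406 − 2·15 = 376 mm.
376 − 15·8 = 256; ÷16 gives c = 16 mm.
13 columns plus 12 column gaps: 208 + 96 = 304 mm.
Inner content = 304 − 2·4 = 296 mm.
2d + 1·4 = 296 → 2d = 292 → d = 146 mm.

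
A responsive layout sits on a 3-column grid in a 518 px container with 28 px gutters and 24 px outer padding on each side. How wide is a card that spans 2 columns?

Subtract both margins: 518 − 2·24 = 470 px.
3 columns + 2 gutters: 3c + 2·28 = 470.
3c = 470 − 56 = 414, so c = 138 px.
Span of 2: 2·138 + 1·28 = 276 + 28 = 304 px.

304 px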